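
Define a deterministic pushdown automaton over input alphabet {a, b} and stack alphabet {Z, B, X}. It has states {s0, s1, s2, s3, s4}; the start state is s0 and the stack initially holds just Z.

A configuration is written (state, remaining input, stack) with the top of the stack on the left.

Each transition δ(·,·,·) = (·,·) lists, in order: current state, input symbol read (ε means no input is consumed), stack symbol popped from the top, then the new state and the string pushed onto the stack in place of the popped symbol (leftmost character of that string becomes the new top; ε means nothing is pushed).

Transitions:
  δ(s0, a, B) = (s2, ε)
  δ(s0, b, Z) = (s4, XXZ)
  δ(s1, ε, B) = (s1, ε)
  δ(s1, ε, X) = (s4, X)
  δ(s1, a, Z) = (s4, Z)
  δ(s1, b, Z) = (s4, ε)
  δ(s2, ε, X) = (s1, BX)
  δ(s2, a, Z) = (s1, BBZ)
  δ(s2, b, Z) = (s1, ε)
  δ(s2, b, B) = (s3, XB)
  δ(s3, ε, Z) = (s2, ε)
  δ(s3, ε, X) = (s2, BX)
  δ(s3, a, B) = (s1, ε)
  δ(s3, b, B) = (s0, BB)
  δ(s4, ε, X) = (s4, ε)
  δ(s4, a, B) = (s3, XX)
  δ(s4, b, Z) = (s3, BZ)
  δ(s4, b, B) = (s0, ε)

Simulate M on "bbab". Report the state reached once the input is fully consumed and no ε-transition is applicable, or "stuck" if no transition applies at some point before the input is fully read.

(s0, bbab, Z) ⊢ (s4, bab, XXZ) ⊢ (s4, bab, XZ) ⊢ (s4, bab, Z) ⊢ (s3, ab, BZ) ⊢ (s1, b, Z) ⊢ (s4, ε, ε)
All input consumed; M is in state s4.

s4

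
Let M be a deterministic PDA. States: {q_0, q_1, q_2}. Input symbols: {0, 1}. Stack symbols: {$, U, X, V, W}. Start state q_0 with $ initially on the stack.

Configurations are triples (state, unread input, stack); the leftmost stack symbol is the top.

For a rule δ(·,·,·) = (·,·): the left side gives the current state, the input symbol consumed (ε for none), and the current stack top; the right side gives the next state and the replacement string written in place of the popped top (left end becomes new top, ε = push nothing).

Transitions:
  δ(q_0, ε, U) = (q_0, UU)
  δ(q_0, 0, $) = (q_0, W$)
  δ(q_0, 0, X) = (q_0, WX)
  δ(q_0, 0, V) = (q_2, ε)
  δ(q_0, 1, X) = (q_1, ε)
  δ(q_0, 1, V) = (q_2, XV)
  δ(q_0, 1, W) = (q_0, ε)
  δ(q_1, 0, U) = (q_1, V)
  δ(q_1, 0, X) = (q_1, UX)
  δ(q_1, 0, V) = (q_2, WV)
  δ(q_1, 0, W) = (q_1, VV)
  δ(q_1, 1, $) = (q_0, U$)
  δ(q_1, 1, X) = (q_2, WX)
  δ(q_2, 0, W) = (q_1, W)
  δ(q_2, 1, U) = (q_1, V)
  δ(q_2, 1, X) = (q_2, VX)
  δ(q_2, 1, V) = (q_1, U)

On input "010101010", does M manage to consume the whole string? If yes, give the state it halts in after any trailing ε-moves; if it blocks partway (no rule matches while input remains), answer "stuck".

(q_0, 010101010, $)
  read 0, top $: go to q_0, push W$ → (q_0, 10101010, W$)
  read 1, top W: go to q_0, push ε → (q_0, 0101010, $)
  read 0, top $: go to q_0, push W$ → (q_0, 101010, W$)
  read 1, top W: go to q_0, push ε → (q_0, 01010, $)
  read 0, top $: go to q_0, push W$ → (q_0, 1010, W$)
  read 1, top W: go to q_0, push ε → (q_0, 010, $)
  read 0, top $: go to q_0, push W$ → (q_0, 10, W$)
  read 1, top W: go to q_0, push ε → (q_0, 0, $)
  read 0, top $: go to q_0, push W$ → (q_0, ε, W$)
All input consumed; M is in state q_0.

q_0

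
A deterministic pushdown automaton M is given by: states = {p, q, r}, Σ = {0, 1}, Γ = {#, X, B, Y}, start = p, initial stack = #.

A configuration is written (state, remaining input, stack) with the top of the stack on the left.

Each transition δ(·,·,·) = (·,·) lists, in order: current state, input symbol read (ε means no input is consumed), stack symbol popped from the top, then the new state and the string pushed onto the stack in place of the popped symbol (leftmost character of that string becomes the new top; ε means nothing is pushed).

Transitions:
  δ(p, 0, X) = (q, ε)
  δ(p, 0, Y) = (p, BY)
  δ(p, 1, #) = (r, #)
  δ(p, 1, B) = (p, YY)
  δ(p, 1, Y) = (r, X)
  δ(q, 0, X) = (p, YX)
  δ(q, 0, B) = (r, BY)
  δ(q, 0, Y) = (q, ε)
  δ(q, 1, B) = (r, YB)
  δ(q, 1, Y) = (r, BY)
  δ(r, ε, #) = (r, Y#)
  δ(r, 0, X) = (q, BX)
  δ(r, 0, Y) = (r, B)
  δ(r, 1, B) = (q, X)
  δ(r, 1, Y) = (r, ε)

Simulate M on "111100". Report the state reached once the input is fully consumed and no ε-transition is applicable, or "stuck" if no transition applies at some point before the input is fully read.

stuck

(p, 111100, #)
  read 1, top #: go to r, push # → (r, 11100, #)
  ε-move, top #: go to r, push Y# → (r, 11100, Y#)
  read 1, top Y: go to r, push ε → (r, 1100, #)
  ε-move, top #: go to r, push Y# → (r, 1100, Y#)
  read 1, top Y: go to r, push ε → (r, 100, #)
  ε-move, top #: go to r, push Y# → (r, 100, Y#)
  read 1, top Y: go to r, push ε → (r, 00, #)
  ε-move, top #: go to r, push Y# → (r, 00, Y#)
  read 0, top Y: go to r, push B → (r, 0, B#)
No transition for (r, 0, top B); M blocks with input 0 remaining.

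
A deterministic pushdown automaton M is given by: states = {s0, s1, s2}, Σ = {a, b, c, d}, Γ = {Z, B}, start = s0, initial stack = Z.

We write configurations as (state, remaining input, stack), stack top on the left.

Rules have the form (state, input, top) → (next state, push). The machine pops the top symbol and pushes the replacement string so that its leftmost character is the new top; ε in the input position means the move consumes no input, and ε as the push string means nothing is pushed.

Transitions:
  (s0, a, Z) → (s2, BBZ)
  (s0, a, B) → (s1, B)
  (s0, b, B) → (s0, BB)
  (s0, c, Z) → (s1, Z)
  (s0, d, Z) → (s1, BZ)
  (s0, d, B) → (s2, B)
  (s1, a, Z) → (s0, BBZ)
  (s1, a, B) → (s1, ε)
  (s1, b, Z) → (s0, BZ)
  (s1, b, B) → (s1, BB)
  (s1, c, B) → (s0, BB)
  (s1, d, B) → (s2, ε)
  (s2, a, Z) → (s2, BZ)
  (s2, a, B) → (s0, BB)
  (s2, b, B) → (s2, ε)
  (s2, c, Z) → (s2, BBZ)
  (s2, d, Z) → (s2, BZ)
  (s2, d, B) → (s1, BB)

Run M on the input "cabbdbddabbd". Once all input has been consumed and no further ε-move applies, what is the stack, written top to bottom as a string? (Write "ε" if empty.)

(s0, cabbdbddabbd, Z)
  read c, top Z: go to s1, push Z → (s1, abbdbddabbd, Z)
  read a, top Z: go to s0, push BBZ → (s0, bbdbddabbd, BBZ)
  read b, top B: go to s0, push BB → (s0, bdbddabbd, BBBZ)
  read b, top B: go to s0, push BB → (s0, dbddabbd, BBBBZ)
  read d, top B: go to s2, push B → (s2, bddabbd, BBBBZ)
  read b, top B: go to s2, push ε → (s2, ddabbd, BBBZ)
  read d, top B: go to s1, push BB → (s1, dabbd, BBBBZ)
  read d, top B: go to s2, push ε → (s2, abbd, BBBZ)
  read a, top B: go to s0, push BB → (s0, bbd, BBBBZ)
  read b, top B: go to s0, push BB → (s0, bd, BBBBBZ)
  read b, top B: go to s0, push BB → (s0, d, BBBBBBZ)
  read d, top B: go to s2, push B → (s2, ε, BBBBBBZ)
All input consumed in state s2 with stack BBBBBBZ.

BBBBBBZ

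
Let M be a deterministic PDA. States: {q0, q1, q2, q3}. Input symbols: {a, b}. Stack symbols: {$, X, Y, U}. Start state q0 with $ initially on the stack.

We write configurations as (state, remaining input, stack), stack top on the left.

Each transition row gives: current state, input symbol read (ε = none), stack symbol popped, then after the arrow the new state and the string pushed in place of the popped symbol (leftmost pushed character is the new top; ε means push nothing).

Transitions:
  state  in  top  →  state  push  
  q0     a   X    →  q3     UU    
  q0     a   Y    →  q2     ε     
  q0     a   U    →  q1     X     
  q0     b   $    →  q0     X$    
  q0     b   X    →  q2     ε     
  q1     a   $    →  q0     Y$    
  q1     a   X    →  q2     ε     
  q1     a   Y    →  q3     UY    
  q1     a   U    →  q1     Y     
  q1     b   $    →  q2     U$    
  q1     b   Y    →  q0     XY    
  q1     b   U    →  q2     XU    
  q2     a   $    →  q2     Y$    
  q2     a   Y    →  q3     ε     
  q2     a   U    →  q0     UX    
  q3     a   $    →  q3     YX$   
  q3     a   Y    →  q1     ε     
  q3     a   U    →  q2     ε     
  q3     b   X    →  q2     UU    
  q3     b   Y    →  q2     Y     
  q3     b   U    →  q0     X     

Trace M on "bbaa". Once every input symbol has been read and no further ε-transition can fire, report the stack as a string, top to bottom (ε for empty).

(q0, bbaa, $)
  read b, top $: go to q0, push X$ → (q0, baa, X$)
  read b, top X: go to q2, push ε → (q2, aa, $)
  read a, top $: go to q2, push Y$ → (q2, a, Y$)
  read a, top Y: go to q3, push ε → (q3, ε, $)
All input consumed in state q3 with stack $.

$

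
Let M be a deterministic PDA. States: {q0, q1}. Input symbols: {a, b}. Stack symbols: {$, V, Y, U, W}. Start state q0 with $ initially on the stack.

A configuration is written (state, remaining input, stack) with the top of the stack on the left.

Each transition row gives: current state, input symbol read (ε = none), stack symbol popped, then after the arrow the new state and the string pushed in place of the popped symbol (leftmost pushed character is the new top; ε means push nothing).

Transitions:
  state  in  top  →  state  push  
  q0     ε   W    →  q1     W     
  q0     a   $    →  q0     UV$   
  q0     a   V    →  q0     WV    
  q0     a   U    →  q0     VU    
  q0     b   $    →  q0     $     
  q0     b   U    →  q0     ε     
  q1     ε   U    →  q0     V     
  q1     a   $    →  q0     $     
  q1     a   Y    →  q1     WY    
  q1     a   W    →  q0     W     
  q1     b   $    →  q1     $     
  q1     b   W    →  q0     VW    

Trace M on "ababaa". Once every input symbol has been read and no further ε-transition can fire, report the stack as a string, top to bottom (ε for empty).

WVWV$

(q0, ababaa, $)
  read a, top $: go to q0, push UV$ → (q0, babaa, UV$)
  read b, top U: go to q0, push ε → (q0, abaa, V$)
  read a, top V: go to q0, push WV → (q0, baa, WV$)
  ε-move, top W: go to q1, push W → (q1, baa, WV$)
  read b, top W: go to q0, push VW → (q0, aa, VWV$)
  read a, top V: go to q0, push WV → (q0, a, WVWV$)
  ε-move, top W: go to q1, push W → (q1, a, WVWV$)
  read a, top W: go to q0, push W → (q0, ε, WVWV$)
  ε-move, top W: go to q1, push W → (q1, ε, WVWV$)
All input consumed in state q1 with stack WVWV$.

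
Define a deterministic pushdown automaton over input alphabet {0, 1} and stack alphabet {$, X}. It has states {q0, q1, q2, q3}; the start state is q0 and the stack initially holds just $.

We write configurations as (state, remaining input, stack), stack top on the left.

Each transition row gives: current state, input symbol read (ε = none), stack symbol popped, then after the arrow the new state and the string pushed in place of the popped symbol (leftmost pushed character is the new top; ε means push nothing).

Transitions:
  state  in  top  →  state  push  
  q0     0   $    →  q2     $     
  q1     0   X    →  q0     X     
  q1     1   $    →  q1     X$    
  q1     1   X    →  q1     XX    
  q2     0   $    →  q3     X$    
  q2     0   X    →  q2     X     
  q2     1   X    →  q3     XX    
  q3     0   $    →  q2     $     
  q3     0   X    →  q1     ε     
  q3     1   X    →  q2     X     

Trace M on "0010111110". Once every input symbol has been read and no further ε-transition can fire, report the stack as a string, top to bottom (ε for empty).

XXX$

(q0, 0010111110, $)
  read 0, top $: go to q2, push $ → (q2, 010111110, $)
  read 0, top $: go to q3, push X$ → (q3, 10111110, X$)
  read 1, top X: go to q2, push X → (q2, 0111110, X$)
  read 0, top X: go to q2, push X → (q2, 111110, X$)
  read 1, top X: go to q3, push XX → (q3, 11110, XX$)
  read 1, top X: go to q2, push X → (q2, 1110, XX$)
  read 1, top X: go to q3, push XX → (q3, 110, XXX$)
  read 1, top X: go to q2, push X → (q2, 10, XXX$)
  read 1, top X: go to q3, push XX → (q3, 0, XXXX$)
  read 0, top X: go to q1, push ε → (q1, ε, XXX$)
All input consumed in state q1 with stack XXX$.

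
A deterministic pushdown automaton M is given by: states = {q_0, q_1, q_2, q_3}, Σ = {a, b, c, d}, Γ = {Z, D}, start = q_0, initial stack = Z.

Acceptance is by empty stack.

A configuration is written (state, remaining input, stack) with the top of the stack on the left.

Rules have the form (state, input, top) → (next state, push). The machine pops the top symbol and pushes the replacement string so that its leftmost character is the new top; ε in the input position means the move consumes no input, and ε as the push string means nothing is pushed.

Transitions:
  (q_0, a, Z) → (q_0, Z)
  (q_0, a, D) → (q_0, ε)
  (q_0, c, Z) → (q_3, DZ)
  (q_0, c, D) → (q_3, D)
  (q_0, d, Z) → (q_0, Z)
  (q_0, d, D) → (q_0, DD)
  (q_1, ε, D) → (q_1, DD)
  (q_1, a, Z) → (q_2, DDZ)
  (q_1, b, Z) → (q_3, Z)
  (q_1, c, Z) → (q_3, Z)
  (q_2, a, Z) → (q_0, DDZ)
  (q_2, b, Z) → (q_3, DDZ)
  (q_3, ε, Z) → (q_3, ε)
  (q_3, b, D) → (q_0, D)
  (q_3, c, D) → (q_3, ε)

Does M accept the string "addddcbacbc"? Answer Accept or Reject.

(q_0, addddcbacbc, Z)
  read a, top Z: go to q_0, push Z → (q_0, ddddcbacbc, Z)
  read d, top Z: go to q_0, push Z → (q_0, dddcbacbc, Z)
  read d, top Z: go to q_0, push Z → (q_0, ddcbacbc, Z)
  read d, top Z: go to q_0, push Z → (q_0, dcbacbc, Z)
  read d, top Z: go to q_0, push Z → (q_0, cbacbc, Z)
  read c, top Z: go to q_3, push DZ → (q_3, bacbc, DZ)
  read b, top D: go to q_0, push D → (q_0, acbc, DZ)
  read a, top D: go to q_0, push ε → (q_0, cbc, Z)
  read c, top Z: go to q_3, push DZ → (q_3, bc, DZ)
  read b, top D: go to q_0, push D → (q_0, c, DZ)
  read c, top D: go to q_3, push D → (q_3, ε, DZ)
All input consumed; stack is DZ, not empty, and no further ε-move applies.

Reject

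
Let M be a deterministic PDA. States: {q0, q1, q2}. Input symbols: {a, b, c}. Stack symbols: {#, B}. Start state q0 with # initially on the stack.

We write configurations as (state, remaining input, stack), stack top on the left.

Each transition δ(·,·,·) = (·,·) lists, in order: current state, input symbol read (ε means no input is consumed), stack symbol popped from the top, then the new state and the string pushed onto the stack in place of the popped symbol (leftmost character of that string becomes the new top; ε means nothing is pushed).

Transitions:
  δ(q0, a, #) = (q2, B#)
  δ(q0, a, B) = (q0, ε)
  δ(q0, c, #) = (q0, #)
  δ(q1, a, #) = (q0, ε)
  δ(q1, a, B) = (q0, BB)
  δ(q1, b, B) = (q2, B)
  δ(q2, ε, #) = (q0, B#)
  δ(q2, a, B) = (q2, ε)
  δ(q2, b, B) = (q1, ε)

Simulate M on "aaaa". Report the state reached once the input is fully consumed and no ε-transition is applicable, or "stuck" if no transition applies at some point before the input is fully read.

q2

(q0, aaaa, #)
  read a, top #: go to q2, push B# → (q2, aaa, B#)
  read a, top B: go to q2, push ε → (q2, aa, #)
  ε-move, top #: go to q0, push B# → (q0, aa, B#)
  read a, top B: go to q0, push ε → (q0, a, #)
  read a, top #: go to q2, push B# → (q2, ε, B#)
All input consumed; M is in state q2.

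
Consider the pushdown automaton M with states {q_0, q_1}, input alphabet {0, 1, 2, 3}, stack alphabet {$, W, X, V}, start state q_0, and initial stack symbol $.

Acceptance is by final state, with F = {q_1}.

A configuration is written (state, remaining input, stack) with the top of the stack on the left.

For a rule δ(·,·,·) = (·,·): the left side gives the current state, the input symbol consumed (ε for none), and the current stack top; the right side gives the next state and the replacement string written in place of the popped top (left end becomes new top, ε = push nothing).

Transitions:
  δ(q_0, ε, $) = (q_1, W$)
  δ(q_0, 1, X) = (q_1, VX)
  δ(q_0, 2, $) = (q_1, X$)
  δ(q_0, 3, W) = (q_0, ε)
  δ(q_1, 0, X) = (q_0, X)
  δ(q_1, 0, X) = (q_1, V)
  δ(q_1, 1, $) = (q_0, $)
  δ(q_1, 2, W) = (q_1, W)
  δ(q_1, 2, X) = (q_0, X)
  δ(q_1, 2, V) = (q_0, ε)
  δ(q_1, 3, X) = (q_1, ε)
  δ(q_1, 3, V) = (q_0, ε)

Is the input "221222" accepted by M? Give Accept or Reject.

No computation consumes all input and reaches a final state.

Reject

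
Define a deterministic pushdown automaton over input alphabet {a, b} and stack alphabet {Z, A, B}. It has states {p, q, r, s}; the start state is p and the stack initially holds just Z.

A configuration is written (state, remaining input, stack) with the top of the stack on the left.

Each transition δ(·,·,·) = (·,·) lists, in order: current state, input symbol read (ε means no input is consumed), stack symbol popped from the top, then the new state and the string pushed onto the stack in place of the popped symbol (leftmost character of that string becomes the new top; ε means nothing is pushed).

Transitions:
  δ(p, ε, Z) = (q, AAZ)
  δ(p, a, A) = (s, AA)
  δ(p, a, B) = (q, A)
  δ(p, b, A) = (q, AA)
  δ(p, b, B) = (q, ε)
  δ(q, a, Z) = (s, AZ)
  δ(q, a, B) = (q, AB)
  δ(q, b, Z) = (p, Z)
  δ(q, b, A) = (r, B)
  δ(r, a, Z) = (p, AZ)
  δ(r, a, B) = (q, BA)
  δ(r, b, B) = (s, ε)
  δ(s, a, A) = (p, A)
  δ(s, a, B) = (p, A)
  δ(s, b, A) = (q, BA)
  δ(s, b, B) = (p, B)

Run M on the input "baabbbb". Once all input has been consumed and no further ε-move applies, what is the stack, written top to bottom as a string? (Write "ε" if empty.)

AAZ

(p, baabbbb, Z)
  ε-move, top Z: go to q, push AAZ → (q, baabbbb, AAZ)
  read b, top A: go to r, push B → (r, aabbbb, BAZ)
  read a, top B: go to q, push BA → (q, abbbb, BAAZ)
  read a, top B: go to q, push AB → (q, bbbb, ABAAZ)
  read b, top A: go to r, push B → (r, bbb, BBAAZ)
  read b, top B: go to s, push ε → (s, bb, BAAZ)
  read b, top B: go to p, push B → (p, b, BAAZ)
  read b, top B: go to q, push ε → (q, ε, AAZ)
All input consumed in state q with stack AAZ.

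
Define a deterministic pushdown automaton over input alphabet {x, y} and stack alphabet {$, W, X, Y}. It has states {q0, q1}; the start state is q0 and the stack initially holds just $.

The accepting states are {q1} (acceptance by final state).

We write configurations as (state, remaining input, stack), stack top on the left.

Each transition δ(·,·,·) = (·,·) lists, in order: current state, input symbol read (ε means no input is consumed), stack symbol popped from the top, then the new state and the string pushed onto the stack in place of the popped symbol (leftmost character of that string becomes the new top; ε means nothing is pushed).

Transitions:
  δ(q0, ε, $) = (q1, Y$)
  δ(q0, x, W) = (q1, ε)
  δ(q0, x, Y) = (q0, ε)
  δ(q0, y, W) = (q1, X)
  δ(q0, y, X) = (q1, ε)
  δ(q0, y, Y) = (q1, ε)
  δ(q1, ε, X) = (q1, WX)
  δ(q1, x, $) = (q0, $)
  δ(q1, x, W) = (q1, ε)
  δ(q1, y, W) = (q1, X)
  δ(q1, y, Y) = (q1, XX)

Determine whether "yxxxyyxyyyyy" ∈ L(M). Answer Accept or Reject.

Accept

(q0, yxxxyyxyyyyy, $) ⊢ (q1, yxxxyyxyyyyy, Y$) ⊢ (q1, xxxyyxyyyyy, XX$) ⊢ (q1, xxxyyxyyyyy, WXX$) ⊢ (q1, xxyyxyyyyy, XX$) ⊢ (q1, xxyyxyyyyy, WXX$) ⊢ (q1, xyyxyyyyy, XX$) ⊢ (q1, xyyxyyyyy, WXX$) ⊢ (q1, yyxyyyyy, XX$) ⊢ (q1, yyxyyyyy, WXX$) ⊢ (q1, yxyyyyy, XXX$) ⊢ (q1, yxyyyyy, WXXX$) ⊢ (q1, xyyyyy, XXXX$) ⊢ (q1, xyyyyy, WXXXX$) ⊢ (q1, yyyyy, XXXX$) ⊢ (q1, yyyyy, WXXXX$) ⊢ (q1, yyyy, XXXXX$) ⊢ (q1, yyyy, WXXXXX$) ⊢ (q1, yyy, XXXXXX$) ⊢ (q1, yyy, WXXXXXX$) ⊢ (q1, yy, XXXXXXX$) ⊢ (q1, yy, WXXXXXXX$) ⊢ (q1, y, XXXXXXXX$) ⊢ (q1, y, WXXXXXXXX$) ⊢ (q1, ε, XXXXXXXXX$)
All input consumed; state q1 ∈ F.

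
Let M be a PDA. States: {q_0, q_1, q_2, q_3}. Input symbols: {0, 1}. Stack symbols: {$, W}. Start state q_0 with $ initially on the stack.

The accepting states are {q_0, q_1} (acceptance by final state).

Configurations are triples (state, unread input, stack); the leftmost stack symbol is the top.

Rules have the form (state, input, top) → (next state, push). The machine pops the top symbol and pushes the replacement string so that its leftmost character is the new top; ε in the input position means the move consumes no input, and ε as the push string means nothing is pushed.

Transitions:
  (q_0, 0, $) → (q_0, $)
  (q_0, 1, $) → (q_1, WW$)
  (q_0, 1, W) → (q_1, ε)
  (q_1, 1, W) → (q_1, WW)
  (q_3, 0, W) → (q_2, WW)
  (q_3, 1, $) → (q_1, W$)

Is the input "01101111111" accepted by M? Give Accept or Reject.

No computation consumes all input and reaches a final state.

Reject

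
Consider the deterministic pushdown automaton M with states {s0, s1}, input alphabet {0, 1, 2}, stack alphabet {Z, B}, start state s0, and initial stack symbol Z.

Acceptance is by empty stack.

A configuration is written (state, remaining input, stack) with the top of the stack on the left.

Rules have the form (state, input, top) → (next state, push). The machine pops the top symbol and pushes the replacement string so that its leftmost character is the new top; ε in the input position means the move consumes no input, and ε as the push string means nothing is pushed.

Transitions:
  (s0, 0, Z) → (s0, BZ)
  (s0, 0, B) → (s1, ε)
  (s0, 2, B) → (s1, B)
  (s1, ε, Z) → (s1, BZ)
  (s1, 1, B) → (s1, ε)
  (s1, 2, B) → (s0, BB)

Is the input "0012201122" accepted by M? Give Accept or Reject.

(s0, 0012201122, Z)
  read 0, top Z: go to s0, push BZ → (s0, 012201122, BZ)
  read 0, top B: go to s1, push ε → (s1, 12201122, Z)
  ε-move, top Z: go to s1, push BZ → (s1, 12201122, BZ)
  read 1, top B: go to s1, push ε → (s1, 2201122, Z)
  ε-move, top Z: go to s1, push BZ → (s1, 2201122, BZ)
  read 2, top B: go to s0, push BB → (s0, 201122, BBZ)
  read 2, top B: go to s1, push B → (s1, 01122, BBZ)
No transition applies at (s1, 01122, BBZ); input not fully consumed.

Reject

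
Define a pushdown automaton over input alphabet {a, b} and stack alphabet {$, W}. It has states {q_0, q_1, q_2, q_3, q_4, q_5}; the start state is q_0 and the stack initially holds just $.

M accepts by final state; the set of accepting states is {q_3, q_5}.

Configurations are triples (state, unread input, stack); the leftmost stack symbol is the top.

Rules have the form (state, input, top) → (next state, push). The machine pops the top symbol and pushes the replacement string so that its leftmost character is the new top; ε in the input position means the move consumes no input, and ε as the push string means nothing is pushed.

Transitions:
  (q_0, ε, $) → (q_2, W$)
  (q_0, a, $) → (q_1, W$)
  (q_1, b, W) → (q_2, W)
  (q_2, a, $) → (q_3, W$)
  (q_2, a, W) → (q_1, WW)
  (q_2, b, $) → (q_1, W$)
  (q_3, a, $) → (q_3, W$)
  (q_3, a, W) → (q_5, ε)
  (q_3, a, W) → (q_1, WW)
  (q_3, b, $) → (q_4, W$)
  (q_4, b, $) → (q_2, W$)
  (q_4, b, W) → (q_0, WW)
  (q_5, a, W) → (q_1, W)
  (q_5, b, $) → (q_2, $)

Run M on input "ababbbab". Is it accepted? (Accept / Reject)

No computation consumes all input and reaches a final state.

Reject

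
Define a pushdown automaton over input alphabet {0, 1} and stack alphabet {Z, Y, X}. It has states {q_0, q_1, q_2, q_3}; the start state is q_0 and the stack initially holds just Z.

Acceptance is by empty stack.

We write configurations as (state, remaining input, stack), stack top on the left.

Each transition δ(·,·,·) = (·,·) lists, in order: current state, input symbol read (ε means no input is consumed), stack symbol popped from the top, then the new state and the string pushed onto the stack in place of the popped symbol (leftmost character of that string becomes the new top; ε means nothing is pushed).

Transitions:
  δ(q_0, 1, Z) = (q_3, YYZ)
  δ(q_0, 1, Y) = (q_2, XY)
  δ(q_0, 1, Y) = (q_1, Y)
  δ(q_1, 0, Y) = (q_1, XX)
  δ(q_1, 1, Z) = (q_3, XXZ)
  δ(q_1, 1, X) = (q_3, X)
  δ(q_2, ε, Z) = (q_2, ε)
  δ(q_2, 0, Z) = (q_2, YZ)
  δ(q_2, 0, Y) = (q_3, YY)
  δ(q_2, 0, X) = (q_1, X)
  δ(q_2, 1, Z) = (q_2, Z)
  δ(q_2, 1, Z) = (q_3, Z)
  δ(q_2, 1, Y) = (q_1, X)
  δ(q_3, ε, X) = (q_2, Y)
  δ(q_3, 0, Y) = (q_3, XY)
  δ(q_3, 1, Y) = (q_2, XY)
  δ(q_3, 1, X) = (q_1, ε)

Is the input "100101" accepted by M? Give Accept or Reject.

No computation consumes all input and empties the stack.

Reject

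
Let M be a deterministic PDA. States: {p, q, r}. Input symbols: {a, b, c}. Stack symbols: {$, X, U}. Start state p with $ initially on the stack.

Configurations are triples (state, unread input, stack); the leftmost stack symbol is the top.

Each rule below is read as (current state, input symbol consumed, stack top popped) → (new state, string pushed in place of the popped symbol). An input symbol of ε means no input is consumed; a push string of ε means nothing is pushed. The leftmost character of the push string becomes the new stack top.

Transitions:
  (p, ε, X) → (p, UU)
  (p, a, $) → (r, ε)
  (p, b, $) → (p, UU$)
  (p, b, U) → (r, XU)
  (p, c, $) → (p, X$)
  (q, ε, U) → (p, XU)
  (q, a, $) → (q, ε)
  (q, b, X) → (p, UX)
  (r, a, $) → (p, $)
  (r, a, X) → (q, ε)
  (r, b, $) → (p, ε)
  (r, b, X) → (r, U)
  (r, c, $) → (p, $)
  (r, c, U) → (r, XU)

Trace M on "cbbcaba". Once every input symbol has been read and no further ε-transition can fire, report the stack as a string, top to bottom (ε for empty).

UUUUUUU$

(p, cbbcaba, $)
  read c, top $: go to p, push X$ → (p, bbcaba, X$)
  ε-move, top X: go to p, push UU → (p, bbcaba, UU$)
  read b, top U: go to r, push XU → (r, bcaba, XUU$)
  read b, top X: go to r, push U → (r, caba, UUU$)
  read c, top U: go to r, push XU → (r, aba, XUUU$)
  read a, top X: go to q, push ε → (q, ba, UUU$)
  ε-move, top U: go to p, push XU → (p, ba, XUUU$)
  ε-move, top X: go to p, push UU → (p, ba, UUUUU$)
  read b, top U: go to r, push XU → (r, a, XUUUUU$)
  read a, top X: go to q, push ε → (q, ε, UUUUU$)
  ε-move, top U: go to p, push XU → (p, ε, XUUUUU$)
  ε-move, top X: go to p, push UU → (p, ε, UUUUUUU$)
All input consumed in state p with stack UUUUUUU$.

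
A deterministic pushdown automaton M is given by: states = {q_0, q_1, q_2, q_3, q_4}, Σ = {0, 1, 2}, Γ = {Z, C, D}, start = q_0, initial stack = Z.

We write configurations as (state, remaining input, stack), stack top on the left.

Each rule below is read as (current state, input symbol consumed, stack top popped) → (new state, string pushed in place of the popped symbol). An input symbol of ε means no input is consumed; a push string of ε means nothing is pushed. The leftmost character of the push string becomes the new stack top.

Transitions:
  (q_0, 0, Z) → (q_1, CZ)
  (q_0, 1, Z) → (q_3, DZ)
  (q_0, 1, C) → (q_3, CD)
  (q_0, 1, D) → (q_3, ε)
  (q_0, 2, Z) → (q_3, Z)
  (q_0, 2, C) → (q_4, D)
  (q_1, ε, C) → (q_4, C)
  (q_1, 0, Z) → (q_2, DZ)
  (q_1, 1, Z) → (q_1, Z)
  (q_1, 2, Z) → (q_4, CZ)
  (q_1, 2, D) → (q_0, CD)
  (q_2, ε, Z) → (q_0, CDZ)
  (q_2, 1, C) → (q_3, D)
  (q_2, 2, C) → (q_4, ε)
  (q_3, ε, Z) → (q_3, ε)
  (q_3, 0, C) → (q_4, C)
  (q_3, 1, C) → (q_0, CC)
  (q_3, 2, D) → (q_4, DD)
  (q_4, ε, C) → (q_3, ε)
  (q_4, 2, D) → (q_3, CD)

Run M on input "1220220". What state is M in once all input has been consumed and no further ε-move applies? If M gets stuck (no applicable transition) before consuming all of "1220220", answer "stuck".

q_3

(q_0, 1220220, Z)
  read 1, top Z: go to q_3, push DZ → (q_3, 220220, DZ)
  read 2, top D: go to q_4, push DD → (q_4, 20220, DDZ)
  read 2, top D: go to q_3, push CD → (q_3, 0220, CDDZ)
  read 0, top C: go to q_4, push C → (q_4, 220, CDDZ)
  ε-move, top C: go to q_3, push ε → (q_3, 220, DDZ)
  read 2, top D: go to q_4, push DD → (q_4, 20, DDDZ)
  read 2, top D: go to q_3, push CD → (q_3, 0, CDDDZ)
  read 0, top C: go to q_4, push C → (q_4, ε, CDDDZ)
  ε-move, top C: go to q_3, push ε → (q_3, ε, DDDZ)
All input consumed; M is in state q_3.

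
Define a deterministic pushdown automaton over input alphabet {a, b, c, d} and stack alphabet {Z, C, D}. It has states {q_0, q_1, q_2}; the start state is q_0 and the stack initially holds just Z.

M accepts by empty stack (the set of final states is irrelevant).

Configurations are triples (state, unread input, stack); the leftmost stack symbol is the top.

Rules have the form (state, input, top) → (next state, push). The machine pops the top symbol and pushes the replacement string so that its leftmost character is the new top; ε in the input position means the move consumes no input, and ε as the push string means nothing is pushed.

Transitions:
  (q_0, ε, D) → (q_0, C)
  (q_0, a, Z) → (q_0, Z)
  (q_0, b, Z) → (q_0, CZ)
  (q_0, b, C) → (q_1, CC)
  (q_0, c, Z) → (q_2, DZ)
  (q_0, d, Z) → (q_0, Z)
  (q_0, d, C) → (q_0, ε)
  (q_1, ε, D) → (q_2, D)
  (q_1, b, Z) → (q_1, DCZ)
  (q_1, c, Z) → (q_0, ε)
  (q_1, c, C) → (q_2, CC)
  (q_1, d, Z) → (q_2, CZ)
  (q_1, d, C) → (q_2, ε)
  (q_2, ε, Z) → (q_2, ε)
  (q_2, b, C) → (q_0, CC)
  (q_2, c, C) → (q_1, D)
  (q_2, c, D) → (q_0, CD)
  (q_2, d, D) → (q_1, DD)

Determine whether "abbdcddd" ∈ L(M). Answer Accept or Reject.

(q_0, abbdcddd, Z)
  read a, top Z: go to q_0, push Z → (q_0, bbdcddd, Z)
  read b, top Z: go to q_0, push CZ → (q_0, bdcddd, CZ)
  read b, top C: go to q_1, push CC → (q_1, dcddd, CCZ)
  read d, top C: go to q_2, push ε → (q_2, cddd, CZ)
  read c, top C: go to q_1, push D → (q_1, ddd, DZ)
  ε-move, top D: go to q_2, push D → (q_2, ddd, DZ)
  read d, top D: go to q_1, push DD → (q_1, dd, DDZ)
  ε-move, top D: go to q_2, push D → (q_2, dd, DDZ)
  read d, top D: go to q_1, push DD → (q_1, d, DDDZ)
  ε-move, top D: go to q_2, push D → (q_2, d, DDDZ)
  read d, top D: go to q_1, push DD → (q_1, ε, DDDDZ)
  ε-move, top D: go to q_2, push D → (q_2, ε, DDDDZ)
All input consumed; stack is DDDDZ, not empty, and no further ε-move applies.

Reject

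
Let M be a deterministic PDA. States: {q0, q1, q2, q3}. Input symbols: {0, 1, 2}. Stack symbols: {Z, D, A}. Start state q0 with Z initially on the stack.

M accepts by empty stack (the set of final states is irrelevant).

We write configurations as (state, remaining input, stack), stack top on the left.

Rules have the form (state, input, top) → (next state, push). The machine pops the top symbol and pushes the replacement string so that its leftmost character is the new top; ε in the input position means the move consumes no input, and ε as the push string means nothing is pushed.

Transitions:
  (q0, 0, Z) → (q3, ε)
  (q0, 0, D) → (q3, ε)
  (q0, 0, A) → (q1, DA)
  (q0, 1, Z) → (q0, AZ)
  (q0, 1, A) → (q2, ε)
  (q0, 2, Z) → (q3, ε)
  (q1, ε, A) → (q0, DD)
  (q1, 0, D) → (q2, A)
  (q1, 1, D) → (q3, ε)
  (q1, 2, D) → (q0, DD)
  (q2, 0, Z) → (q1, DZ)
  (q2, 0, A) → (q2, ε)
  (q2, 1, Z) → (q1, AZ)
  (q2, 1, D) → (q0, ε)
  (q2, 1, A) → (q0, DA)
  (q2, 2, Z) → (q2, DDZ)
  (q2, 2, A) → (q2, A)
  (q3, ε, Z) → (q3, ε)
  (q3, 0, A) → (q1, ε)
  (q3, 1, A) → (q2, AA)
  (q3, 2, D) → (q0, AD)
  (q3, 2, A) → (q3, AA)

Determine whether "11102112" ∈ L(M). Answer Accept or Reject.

(q0, 11102112, Z)
  read 1, top Z: go to q0, push AZ → (q0, 1102112, AZ)
  read 1, top A: go to q2, push ε → (q2, 102112, Z)
  read 1, top Z: go to q1, push AZ → (q1, 02112, AZ)
  ε-move, top A: go to q0, push DD → (q0, 02112, DDZ)
  read 0, top D: go to q3, push ε → (q3, 2112, DZ)
  read 2, top D: go to q0, push AD → (q0, 112, ADZ)
  read 1, top A: go to q2, push ε → (q2, 12, DZ)
  read 1, top D: go to q0, push ε → (q0, 2, Z)
  read 2, top Z: go to q3, push ε → (q3, ε, ε)
All input consumed and the stack is empty.

Accept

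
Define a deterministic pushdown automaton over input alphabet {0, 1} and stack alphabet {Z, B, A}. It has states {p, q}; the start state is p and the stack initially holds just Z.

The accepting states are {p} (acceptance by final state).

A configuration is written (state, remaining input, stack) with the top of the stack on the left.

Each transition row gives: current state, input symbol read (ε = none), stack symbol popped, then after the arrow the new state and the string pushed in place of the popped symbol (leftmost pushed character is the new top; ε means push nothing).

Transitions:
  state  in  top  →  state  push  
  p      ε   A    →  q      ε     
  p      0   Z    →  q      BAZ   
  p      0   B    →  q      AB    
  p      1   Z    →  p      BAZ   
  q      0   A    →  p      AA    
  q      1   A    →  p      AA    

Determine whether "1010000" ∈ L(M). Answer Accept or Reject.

Accept

(p, 1010000, Z) ⊢ (p, 010000, BAZ) ⊢ (q, 10000, ABAZ) ⊢ (p, 0000, AABAZ) ⊢ (q, 0000, ABAZ) ⊢ (p, 000, AABAZ) ⊢ (q, 000, ABAZ) ⊢ (p, 00, AABAZ) ⊢ (q, 00, ABAZ) ⊢ (p, 0, AABAZ) ⊢ (q, 0, ABAZ) ⊢ (p, ε, AABAZ)
All input consumed; state p ∈ F.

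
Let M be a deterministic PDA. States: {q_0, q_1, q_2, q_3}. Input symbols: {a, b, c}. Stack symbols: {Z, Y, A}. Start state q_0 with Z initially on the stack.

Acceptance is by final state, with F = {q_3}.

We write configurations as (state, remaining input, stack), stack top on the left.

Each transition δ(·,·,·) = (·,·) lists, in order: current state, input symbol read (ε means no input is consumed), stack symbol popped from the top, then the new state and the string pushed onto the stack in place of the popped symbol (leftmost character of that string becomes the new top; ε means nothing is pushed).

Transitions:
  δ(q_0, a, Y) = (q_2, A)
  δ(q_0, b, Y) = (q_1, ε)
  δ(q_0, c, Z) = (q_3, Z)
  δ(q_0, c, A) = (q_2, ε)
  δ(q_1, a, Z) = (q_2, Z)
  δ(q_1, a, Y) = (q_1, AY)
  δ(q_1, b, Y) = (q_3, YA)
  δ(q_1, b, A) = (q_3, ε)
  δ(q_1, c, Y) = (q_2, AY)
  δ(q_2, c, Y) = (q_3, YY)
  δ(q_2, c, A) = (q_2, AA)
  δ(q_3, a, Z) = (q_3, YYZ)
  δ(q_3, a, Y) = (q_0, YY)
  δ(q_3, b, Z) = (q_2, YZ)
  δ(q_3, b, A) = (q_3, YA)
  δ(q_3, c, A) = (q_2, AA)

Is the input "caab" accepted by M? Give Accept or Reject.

(q_0, caab, Z)
  read c, top Z: go to q_3, push Z → (q_3, aab, Z)
  read a, top Z: go to q_3, push YYZ → (q_3, ab, YYZ)
  read a, top Y: go to q_0, push YY → (q_0, b, YYYZ)
  read b, top Y: go to q_1, push ε → (q_1, ε, YYZ)
All input consumed; state q_1 ∉ F and no further ε-move applies.

Reject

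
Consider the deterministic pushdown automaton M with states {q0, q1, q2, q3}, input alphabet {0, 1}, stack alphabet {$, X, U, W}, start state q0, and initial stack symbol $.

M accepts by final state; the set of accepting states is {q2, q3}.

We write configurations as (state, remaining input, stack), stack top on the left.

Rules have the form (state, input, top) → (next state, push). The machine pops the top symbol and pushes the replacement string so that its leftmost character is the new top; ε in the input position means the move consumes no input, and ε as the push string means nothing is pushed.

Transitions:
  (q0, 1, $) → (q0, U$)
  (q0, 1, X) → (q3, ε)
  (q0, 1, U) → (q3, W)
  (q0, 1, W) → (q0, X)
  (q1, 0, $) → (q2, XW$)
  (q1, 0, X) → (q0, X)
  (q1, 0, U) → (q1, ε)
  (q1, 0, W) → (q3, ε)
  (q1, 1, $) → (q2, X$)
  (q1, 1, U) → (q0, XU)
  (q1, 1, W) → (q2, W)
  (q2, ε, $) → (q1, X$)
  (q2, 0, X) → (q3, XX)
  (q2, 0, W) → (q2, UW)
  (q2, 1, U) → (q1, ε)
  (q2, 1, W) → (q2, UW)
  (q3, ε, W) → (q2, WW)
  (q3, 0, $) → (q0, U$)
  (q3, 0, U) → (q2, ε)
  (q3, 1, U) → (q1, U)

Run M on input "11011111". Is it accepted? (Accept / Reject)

Accept

(q0, 11011111, $) ⊢ (q0, 1011111, U$) ⊢ (q3, 011111, W$) ⊢ (q2, 011111, WW$) ⊢ (q2, 11111, UWW$) ⊢ (q1, 1111, WW$) ⊢ (q2, 111, WW$) ⊢ (q2, 11, UWW$) ⊢ (q1, 1, WW$) ⊢ (q2, ε, WW$)
All input consumed; state q2 ∈ F.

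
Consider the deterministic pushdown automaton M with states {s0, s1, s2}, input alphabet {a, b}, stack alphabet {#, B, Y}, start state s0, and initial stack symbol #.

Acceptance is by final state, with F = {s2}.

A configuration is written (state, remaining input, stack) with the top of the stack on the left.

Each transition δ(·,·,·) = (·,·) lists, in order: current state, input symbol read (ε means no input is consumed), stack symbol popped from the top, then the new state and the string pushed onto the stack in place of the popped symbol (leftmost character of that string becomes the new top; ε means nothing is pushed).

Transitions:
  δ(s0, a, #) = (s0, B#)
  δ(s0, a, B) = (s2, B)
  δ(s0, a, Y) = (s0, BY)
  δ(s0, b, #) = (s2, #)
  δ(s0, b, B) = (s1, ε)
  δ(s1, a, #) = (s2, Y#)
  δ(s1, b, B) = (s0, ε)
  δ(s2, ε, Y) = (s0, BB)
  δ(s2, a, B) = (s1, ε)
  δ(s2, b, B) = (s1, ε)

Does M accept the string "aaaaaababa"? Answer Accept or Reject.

Accept

(s0, aaaaaababa, #)
  read a, top #: go to s0, push B# → (s0, aaaaababa, B#)
  read a, top B: go to s2, push B → (s2, aaaababa, B#)
  read a, top B: go to s1, push ε → (s1, aaababa, #)
  read a, top #: go to s2, push Y# → (s2, aababa, Y#)
  ε-move, top Y: go to s0, push BB → (s0, aababa, BB#)
  read a, top B: go to s2, push B → (s2, ababa, BB#)
  read a, top B: go to s1, push ε → (s1, baba, B#)
  read b, top B: go to s0, push ε → (s0, aba, #)
  read a, top #: go to s0, push B# → (s0, ba, B#)
  read b, top B: go to s1, push ε → (s1, a, #)
  read a, top #: go to s2, push Y# → (s2, ε, Y#)
All input consumed; state s2 ∈ F.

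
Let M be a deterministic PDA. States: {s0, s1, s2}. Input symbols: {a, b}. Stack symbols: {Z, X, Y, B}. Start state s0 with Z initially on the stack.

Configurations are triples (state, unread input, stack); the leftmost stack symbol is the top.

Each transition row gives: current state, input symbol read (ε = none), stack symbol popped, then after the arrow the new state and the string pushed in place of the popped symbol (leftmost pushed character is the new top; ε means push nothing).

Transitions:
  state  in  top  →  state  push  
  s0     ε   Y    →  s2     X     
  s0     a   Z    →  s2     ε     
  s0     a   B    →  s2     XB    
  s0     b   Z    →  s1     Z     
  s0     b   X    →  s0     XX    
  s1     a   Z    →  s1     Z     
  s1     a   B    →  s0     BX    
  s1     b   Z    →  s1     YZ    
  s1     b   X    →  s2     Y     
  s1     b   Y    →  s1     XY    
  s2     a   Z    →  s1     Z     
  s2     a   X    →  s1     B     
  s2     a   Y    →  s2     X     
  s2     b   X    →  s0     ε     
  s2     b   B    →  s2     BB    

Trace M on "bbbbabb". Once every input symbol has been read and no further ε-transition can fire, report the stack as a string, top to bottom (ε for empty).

(s0, bbbbabb, Z) ⊢ (s1, bbbabb, Z) ⊢ (s1, bbabb, YZ) ⊢ (s1, babb, XYZ) ⊢ (s2, abb, YYZ) ⊢ (s2, bb, XYZ) ⊢ (s0, b, YZ) ⊢ (s2, b, XZ) ⊢ (s0, ε, Z)
All input consumed in state s0 with stack Z.

Z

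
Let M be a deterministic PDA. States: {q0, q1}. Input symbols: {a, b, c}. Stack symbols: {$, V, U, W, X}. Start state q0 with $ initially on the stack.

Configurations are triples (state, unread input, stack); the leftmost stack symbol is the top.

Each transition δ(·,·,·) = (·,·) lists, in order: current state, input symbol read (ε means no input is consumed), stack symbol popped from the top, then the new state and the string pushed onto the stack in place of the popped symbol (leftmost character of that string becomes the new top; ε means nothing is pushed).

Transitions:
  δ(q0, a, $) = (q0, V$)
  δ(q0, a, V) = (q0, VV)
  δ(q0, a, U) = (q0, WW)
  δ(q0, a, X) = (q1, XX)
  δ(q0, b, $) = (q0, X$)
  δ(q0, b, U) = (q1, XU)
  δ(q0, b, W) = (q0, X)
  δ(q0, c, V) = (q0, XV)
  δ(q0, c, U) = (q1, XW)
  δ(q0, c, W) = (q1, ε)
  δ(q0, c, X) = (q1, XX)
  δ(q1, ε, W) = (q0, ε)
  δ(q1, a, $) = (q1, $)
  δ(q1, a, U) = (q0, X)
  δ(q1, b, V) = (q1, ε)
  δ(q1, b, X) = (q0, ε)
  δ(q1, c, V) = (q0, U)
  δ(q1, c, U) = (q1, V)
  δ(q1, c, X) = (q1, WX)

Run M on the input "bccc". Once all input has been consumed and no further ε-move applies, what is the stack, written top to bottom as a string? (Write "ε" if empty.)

XXX$

(q0, bccc, $)
  read b, top $: go to q0, push X$ → (q0, ccc, X$)
  read c, top X: go to q1, push XX → (q1, cc, XX$)
  read c, top X: go to q1, push WX → (q1, c, WXX$)
  ε-move, top W: go to q0, push ε → (q0, c, XX$)
  read c, top X: go to q1, push XX → (q1, ε, XXX$)
All input consumed in state q1 with stack XXX$.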